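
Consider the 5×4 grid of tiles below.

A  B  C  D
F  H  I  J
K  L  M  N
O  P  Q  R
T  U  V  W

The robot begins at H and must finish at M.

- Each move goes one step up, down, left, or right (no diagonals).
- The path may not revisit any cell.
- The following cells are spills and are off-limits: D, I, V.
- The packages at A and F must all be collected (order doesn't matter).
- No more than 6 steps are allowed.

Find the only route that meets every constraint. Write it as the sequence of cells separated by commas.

The budget equals the shortest possible length, so every move has to be on a shortest route through the required cells.
Route from H: up to B, left to A, 2× down (reaching K), 2× right (reaching M) — 6 moves in all.
Check: all required cells visited; 6 ≤ 6 moves.

H, B, A, F, K, L, M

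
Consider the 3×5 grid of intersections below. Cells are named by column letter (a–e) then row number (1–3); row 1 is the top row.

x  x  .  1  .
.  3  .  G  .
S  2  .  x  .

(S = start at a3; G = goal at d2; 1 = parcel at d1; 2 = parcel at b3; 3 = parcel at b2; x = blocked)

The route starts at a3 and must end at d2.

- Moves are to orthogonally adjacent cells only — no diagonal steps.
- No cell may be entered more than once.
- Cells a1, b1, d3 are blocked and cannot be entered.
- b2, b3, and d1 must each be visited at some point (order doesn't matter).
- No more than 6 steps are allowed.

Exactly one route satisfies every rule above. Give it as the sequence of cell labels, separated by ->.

The budget equals the shortest possible length, so every move has to be on a shortest route through the required cells.
Route from a3: right 1 to b3, up 1 to b2, right 1 to c2, up 1 to c1, right 1 to d1, down 1 to d2 — 6 moves in all.
Check: all required cells visited; 6 ≤ 6 moves.

a3 -> b3 -> b2 -> c2 -> c1 -> d1 -> d2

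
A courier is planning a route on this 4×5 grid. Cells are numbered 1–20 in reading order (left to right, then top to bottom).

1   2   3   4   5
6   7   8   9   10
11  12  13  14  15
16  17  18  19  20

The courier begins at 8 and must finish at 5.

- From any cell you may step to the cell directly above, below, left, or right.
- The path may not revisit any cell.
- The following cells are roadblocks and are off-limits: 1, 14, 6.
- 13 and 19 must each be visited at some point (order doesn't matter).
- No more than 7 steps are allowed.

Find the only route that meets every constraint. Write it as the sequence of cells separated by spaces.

8 13 18 19 20 15 10 5

Any route must reach 13 and 19 and still end at 5 within 7 moves, so the order of the required stops is forced.
Route from 8: 2× down (reaching 18), 2× right (reaching 20), 3× up (reaching 5) — 7 moves in all.
Check: all required cells visited; 7 ≤ 7 moves.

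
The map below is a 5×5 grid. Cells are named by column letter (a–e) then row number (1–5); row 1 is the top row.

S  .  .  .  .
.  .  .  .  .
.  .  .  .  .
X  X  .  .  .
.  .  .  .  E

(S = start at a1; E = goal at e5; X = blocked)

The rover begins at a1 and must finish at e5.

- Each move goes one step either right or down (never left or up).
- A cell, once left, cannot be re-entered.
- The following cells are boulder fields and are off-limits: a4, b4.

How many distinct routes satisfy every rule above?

53

A right/down-only route from a1 to e5 makes exactly 4 down-moves and 4 right-moves in some order.
With no other constraints that would be C(8,4) = 70 routes.
Subtract routes through each blocked cell (inclusion–exclusion for overlaps): − through a4: 5 − through b4: 16 + through a4&b4: 4 → 53.
That gives 53 routes.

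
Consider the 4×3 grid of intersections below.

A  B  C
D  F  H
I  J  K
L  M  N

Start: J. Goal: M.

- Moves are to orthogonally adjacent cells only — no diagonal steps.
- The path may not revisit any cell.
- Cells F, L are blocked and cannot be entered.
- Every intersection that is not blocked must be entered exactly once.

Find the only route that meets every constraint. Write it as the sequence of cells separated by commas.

J, I, D, A, B, C, H, K, N, M

Need to visit all 10 open cells exactly once, starting at J and ending at M.
Cell B has only two open neighbours (A and C), so the path must pass straight through it: one of those is the cell it's entered from and the other is where it exits.
Route from J: left 1 to I, up 2 to A, right 2 to C, down 3 to N, left 1 to M — 9 moves in all.
Check: all 10 open cells covered.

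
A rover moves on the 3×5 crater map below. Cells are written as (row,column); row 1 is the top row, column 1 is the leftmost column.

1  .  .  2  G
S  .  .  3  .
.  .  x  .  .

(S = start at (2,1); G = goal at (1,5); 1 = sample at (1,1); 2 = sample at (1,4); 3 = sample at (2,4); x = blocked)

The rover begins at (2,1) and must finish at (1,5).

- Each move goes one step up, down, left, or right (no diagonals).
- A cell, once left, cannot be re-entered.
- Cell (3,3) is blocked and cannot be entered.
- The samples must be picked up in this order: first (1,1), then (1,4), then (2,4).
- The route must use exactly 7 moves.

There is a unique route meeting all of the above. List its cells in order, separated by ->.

The waypoints must appear in the order (1,1), (1,4), (2,4), with no cell reused.
Route from (2,1): up 1 to (1,1), right 3 to (1,4), down 1 to (2,4), right 1 to (2,5), up 1 to (1,5) — 7 moves in all.
Check: order respected (1 at step 1, 2 at step 4, 3 at step 5); 7 moves as required.

(2,1) -> (1,1) -> (1,2) -> (1,3) -> (1,4) -> (2,4) -> (2,5) -> (1,5)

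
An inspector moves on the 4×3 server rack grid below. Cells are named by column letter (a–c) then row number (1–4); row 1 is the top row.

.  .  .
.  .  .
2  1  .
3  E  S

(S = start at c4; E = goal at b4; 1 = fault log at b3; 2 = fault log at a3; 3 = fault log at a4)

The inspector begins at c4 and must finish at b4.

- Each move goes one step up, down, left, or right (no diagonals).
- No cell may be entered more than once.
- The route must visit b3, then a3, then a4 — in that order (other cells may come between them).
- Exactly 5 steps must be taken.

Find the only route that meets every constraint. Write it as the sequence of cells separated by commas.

The waypoints must appear in the order b3, a3, a4, with no cell reused.
Route from c4: up 1 to c3, left 2 to a3, down 1 to a4, right 1 to b4 — 5 moves in all.
Check: order respected (1 at step 2, 2 at step 3, 3 at step 4); 5 moves as required.

c4, c3, b3, a3, a4, b4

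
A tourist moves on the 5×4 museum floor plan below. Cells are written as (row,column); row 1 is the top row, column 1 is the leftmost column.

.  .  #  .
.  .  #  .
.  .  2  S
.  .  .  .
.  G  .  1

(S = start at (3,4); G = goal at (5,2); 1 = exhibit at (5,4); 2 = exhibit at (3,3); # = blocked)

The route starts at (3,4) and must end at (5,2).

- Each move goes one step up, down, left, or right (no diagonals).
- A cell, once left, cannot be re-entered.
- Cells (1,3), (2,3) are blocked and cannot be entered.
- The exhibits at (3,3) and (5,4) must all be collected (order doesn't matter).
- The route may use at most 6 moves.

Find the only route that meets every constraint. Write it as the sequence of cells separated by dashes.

(3,4) - (3,3) - (4,3) - (4,4) - (5,4) - (5,3) - (5,2)

Any route must reach (3,3) and (5,4) and still end at (5,2) within 6 moves, so the order of the required stops is forced.
Route from (3,4): left 1 to (3,3), down 1 to (4,3), right 1 to (4,4), down 1 to (5,4), left 2 to (5,2) — 6 moves in all.
Check: all required cells visited; 6 ≤ 6 moves.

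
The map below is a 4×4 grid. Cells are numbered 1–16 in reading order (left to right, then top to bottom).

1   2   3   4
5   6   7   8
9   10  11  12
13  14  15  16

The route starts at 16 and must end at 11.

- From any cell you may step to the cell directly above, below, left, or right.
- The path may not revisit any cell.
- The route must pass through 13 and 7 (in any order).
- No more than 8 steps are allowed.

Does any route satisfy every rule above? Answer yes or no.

One route that works: 16 → 15 → 14 → 13 → 9 → 5 → 6 → 7 → 11.

yes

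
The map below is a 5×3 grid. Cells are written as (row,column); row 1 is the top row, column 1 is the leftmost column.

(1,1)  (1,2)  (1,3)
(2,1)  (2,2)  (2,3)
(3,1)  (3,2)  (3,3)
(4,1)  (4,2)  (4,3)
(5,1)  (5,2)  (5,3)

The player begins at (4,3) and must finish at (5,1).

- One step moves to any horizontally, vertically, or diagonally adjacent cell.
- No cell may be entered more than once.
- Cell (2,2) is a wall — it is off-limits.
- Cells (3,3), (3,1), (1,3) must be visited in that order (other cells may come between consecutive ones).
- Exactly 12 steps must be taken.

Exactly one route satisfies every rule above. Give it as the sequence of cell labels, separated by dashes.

The waypoints must appear in the order (3,3), (3,1), (1,3), with no cell reused.
Route from (4,3): up to (3,3), down-left to (4,2), up-left to (3,1), 2× up (reaching (1,1)), 2× right (reaching (1,3)), down to (2,3), 2× down-left (reaching (4,1)), down-right to (5,2), left to (5,1) — 12 moves in all.
Check: order respected ((3,3) at step 1, (3,1) at step 3, (1,3) at step 7); 12 moves as required.

(4,3) - (3,3) - (4,2) - (3,1) - (2,1) - (1,1) - (1,2) - (1,3) - (2,3) - (3,2) - (4,1) - (5,2) - (5,1)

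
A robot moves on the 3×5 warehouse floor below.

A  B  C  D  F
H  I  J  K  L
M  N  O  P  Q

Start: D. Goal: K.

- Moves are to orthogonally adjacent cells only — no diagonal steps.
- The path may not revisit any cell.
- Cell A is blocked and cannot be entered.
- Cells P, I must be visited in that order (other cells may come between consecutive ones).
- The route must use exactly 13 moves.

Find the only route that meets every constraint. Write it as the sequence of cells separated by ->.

D -> F -> L -> Q -> P -> O -> N -> M -> H -> I -> B -> C -> J -> K

The waypoints must appear in the order P, I, with no cell reused.
Route from D: right to F, 2× down (reaching Q), 4× left (reaching M), up to H, right to I, up to B, right to C, down to J, right to K — 13 moves in all.
Check: order respected (P at step 4, I at step 9); 13 moves as required.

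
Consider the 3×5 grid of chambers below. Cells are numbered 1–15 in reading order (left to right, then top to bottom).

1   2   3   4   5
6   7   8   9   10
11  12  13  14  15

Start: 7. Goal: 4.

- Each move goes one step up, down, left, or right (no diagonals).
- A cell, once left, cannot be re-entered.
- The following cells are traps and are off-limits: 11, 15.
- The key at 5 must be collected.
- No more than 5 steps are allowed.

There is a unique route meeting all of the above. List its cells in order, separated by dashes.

The 5-move cap with required stops at 5 leaves no slack for detours.
Route from 7: 3× right (reaching 10), up to 5, left to 4 — 5 moves in all.
Check: all required cells visited; 5 ≤ 5 moves.

7 - 8 - 9 - 10 - 5 - 4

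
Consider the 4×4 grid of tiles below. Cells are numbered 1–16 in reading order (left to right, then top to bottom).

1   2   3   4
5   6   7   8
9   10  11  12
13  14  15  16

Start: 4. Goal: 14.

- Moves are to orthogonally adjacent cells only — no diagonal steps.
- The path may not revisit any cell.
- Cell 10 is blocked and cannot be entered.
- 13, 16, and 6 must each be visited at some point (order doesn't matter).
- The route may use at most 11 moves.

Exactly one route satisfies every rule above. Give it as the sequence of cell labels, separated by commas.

The 11-move cap with required stops at 13, 16, 6 leaves no slack for detours.
Route from 4: 3× down (reaching 16), left to 15, 2× up (reaching 7), 2× left (reaching 5), 2× down (reaching 13), right to 14 — 11 moves in all.
Check: all required cells visited; 11 ≤ 11 moves.

4, 8, 12, 16, 15, 11, 7, 6, 5, 9, 13, 14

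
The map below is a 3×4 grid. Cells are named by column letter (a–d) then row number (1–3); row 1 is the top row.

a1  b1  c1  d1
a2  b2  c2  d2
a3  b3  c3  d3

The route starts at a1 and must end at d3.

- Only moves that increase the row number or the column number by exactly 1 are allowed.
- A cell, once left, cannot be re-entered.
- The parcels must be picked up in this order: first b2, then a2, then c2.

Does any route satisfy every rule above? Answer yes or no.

a2 lies to the left of b2, so going from b2 to a2 would need a leftward move — but moves only go right/down, so b2 cannot be visited before a2.

no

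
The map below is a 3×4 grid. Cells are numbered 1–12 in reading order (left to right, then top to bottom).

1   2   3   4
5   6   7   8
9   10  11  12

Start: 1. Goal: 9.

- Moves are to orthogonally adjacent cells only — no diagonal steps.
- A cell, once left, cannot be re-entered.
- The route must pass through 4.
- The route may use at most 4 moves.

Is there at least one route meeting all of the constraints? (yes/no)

Even ignoring the no-revisit rule, getting from 1 to 9 via 4 needs at least 3 + 5 = 8 moves (Manhattan distance per leg), which exceeds the 4-move limit.

no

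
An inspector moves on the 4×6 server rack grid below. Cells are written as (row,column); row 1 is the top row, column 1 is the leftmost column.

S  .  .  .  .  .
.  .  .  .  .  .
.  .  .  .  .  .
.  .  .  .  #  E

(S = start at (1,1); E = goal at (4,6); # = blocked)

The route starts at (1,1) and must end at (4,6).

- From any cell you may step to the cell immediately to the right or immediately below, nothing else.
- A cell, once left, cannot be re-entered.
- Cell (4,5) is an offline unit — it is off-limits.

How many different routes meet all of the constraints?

A right/down-only route from (1,1) to (4,6) makes exactly 3 down-moves and 5 right-moves in some order.
With no other constraints that would be C(8,3) = 56 routes.
Subtract routes through each blocked cell (inclusion–exclusion for overlaps): − through (4,5): 35 → 21.
That gives 21 routes.

21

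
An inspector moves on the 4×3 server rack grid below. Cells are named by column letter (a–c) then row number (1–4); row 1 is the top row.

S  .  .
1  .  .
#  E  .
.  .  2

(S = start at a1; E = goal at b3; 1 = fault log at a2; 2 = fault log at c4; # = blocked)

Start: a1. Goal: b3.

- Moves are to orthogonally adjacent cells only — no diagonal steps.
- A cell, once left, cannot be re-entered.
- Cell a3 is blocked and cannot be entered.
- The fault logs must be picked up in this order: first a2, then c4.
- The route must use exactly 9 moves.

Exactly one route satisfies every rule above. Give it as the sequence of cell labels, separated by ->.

The waypoints must appear in the order a2, c4, with no cell reused.
Route from a1: down to a2, right to b2, up to b1, right to c1, 3× down (reaching c4), left to b4, up to b3 — 9 moves in all.
Check: order respected (1 at step 1, 2 at step 7); 9 moves as required.

a1 -> a2 -> b2 -> b1 -> c1 -> c2 -> c3 -> c4 -> b4 -> b3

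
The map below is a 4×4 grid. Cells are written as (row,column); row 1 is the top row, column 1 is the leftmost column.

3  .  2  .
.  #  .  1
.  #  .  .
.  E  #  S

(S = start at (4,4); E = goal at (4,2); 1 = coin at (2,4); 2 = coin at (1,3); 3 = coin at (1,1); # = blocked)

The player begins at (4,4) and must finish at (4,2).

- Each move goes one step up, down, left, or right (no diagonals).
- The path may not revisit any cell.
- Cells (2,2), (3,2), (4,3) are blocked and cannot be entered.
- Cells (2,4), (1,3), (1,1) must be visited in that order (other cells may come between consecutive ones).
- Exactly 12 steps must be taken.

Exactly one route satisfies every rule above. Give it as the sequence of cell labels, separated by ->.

(4,4) -> (3,4) -> (3,3) -> (2,3) -> (2,4) -> (1,4) -> (1,3) -> (1,2) -> (1,1) -> (2,1) -> (3,1) -> (4,1) -> (4,2)

The waypoints must appear in the order (2,4), (1,3), (1,1), with no cell reused.
Route from (4,4): up 1 to (3,4), left 1 to (3,3), up 1 to (2,3), right 1 to (2,4), up 1 to (1,4), left 3 to (1,1), down 3 to (4,1), right 1 to (4,2) — 12 moves in all.
Check: order respected (1 at step 4, 2 at step 6, 3 at step 8); 12 moves as required.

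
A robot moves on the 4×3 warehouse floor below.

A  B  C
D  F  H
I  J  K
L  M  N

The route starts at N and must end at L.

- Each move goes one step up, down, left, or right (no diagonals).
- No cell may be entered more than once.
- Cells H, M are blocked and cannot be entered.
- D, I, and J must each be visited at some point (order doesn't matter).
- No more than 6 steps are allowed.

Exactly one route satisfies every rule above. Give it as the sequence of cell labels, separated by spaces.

N K J F D I L

The 6-move cap with required stops at D, I, J leaves no slack for detours.
Route from N: up to K, left to J, up to F, left to D, 2× down (reaching L) — 6 moves in all.
Check: all required cells visited; 6 ≤ 6 moves.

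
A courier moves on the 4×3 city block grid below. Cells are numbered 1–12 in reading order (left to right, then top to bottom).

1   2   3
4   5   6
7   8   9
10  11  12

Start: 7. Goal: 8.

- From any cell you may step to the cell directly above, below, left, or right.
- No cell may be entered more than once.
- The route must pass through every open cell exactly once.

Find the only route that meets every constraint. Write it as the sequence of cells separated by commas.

7, 10, 11, 12, 9, 6, 3, 2, 1, 4, 5, 8

Need to visit all 12 open cells exactly once, starting at 7 and ending at 8.
Cell 1 has only two open neighbours (4 and 2), so the path must pass straight through it: one of those is the cell it's entered from and the other is where it exits.
Route from 7: down 1 to 10, right 2 to 12, up 3 to 3, left 2 to 1, down 1 to 4, right 1 to 5, down 1 to 8 — 11 moves in all.
Check: all 12 open cells covered.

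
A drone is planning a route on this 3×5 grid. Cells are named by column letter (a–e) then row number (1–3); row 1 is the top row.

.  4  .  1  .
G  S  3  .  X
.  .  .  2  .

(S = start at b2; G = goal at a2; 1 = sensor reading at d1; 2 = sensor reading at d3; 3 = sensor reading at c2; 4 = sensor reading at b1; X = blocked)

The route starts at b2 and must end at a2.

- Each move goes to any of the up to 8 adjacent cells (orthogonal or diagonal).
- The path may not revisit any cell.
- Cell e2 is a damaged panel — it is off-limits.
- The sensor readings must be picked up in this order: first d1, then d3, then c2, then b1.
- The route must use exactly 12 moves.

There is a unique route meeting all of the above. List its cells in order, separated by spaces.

b2 c1 d1 e1 d2 e3 d3 c3 b3 c2 b1 a1 a2

The waypoints must appear in the order d1, d3, c2, b1, with no cell reused.
Route from b2: up-right 1 to c1, right 2 to e1, down-left 1 to d2, down-right 1 to e3, left 3 to b3, up-right 1 to c2, up-left 1 to b1, left 1 to a1, down 1 to a2 — 12 moves in all.
Check: order respected (1 at step 2, 2 at step 6, 3 at step 9, 4 at step 10); 12 moves as required.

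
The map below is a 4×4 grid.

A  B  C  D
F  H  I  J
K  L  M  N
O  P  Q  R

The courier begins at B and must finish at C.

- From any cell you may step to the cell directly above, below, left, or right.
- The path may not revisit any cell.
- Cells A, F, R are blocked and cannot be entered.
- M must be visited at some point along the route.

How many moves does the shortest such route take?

Any route passes through M somewhere between B and C. Summing Manhattan distances along the two legs (B → M → C) gives a lower bound of 3 + 2 = 5 moves.
A route of 5 moves achieves this: B → H → L → M → I → C.
Since 5 matches the lower bound, it is optimal.

5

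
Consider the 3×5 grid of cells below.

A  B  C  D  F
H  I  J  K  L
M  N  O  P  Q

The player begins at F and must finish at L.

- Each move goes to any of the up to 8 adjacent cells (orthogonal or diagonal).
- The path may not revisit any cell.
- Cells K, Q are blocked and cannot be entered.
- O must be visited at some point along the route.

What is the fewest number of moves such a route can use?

Any route passes through O somewhere between F and L. Summing Chebyshev distances along the two legs (F → O → L) gives a lower bound of 2 + 2 = 4 moves.
That bound ignores the blocked cells. Measuring each leg by the fewest moves that actually steer around them (F→O: 3; O→L: 2) raises the lower bound to 5.
A route of 5 moves exists: F → D → J → O → P → L.
Since 5 matches that lower bound, it is optimal.

5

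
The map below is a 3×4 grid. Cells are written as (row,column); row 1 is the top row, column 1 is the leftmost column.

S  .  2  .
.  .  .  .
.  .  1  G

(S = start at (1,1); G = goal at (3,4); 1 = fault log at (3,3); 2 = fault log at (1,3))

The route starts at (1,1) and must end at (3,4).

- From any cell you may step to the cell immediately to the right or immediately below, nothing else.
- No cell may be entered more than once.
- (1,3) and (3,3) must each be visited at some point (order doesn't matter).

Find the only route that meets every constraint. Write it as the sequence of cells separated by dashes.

Moves only go right or down, so the column and row indices never decrease.
Route from (1,1): right 2 to (1,3), down 2 to (3,3), right 1 to (3,4) — 5 moves in all.
Check: all required cells visited.

(1,1) - (1,2) - (1,3) - (2,3) - (3,3) - (3,4)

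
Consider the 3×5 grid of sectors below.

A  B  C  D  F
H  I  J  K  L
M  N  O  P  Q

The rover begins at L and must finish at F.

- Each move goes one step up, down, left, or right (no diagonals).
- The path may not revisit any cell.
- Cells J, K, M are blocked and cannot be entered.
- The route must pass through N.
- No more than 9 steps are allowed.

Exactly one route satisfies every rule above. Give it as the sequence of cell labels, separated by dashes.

L - Q - P - O - N - I - B - C - D - F

Any route must reach N and still end at F within 9 moves, so the order of the required stops is forced.
Route from L: down 1 to Q, left 3 to N, up 2 to B, right 3 to F — 9 moves in all.
Check: all required cells visited; 9 ≤ 9 moves.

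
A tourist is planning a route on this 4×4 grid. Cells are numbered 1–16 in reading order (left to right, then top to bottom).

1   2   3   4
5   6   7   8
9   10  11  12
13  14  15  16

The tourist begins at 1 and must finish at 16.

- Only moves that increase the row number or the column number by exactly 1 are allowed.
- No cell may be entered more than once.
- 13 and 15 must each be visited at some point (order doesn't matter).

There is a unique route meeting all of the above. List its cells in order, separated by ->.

1 -> 5 -> 9 -> 13 -> 14 -> 15 -> 16

Moves only go right or down, so the column and row indices never decrease.
Route from 1: down 3 to 13, right 3 to 16 — 6 moves in all.
Check: all required cells visited.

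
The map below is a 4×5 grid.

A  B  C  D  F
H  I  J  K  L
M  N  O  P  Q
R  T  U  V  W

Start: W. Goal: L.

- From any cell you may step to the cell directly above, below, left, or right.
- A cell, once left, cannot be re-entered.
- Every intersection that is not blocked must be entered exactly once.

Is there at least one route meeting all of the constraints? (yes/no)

Colour the cells like a checkerboard: each orthogonal step flips colour, so a Hamiltonian route alternates colours. Here there are 10 cells of one colour and 10 of the other, with start on the same colour as the goal — the counts and endpoints can't be arranged into an alternating sequence of length 20, so no Hamiltonian route exists.

no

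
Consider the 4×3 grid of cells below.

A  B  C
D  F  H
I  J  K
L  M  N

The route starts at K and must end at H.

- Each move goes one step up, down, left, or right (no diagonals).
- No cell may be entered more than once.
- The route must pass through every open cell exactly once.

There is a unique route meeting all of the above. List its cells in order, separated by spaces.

Need to visit all 12 open cells exactly once, starting at K and ending at H.
Cell L has only two open neighbours (I and M), so the path must pass straight through it: one of those is the cell it's entered from and the other is where it exits.
Route from K: down 1 to N, left 2 to L, up 1 to I, right 1 to J, up 1 to F, left 1 to D, up 1 to A, right 2 to C, down 1 to H — 11 moves in all.
Check: all 12 open cells covered.

K N M L I J F D A B C H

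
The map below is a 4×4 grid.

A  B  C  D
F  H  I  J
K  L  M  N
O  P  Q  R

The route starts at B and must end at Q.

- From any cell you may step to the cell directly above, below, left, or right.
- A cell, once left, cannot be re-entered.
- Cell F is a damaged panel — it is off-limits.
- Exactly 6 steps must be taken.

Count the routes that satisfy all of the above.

Need simple routes of exactly 6 moves from B to Q (Manhattan distance 4, so 1 moves are spent on a detour and 1 undoing it).
Branch systematically from the start, pruning whenever the remaining move budget drops below the Manhattan distance to Q or differs from it in parity. Grouping the completions by first move — via H: 6; via C: 9 (no valid completion starts via A) — and summing: 6 + 9 = 15.
That gives 15 routes.

15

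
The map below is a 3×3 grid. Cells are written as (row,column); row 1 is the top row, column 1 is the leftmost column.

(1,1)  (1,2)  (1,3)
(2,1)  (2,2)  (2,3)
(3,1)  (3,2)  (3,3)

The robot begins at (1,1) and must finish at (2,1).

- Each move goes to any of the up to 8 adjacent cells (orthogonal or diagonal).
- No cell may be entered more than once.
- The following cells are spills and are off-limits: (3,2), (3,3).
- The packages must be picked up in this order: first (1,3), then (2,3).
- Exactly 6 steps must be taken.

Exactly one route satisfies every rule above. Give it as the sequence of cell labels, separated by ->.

The waypoints must appear in the order (1,3), (2,3), with no cell reused.
Route from (1,1): 2× right (reaching (1,3)), down to (2,3), left to (2,2), down-left to (3,1), up to (2,1) — 6 moves in all.
Check: order respected ((1,3) at step 2, (2,3) at step 3); 6 moves as required.

(1,1) -> (1,2) -> (1,3) -> (2,3) -> (2,2) -> (3,1) -> (2,1)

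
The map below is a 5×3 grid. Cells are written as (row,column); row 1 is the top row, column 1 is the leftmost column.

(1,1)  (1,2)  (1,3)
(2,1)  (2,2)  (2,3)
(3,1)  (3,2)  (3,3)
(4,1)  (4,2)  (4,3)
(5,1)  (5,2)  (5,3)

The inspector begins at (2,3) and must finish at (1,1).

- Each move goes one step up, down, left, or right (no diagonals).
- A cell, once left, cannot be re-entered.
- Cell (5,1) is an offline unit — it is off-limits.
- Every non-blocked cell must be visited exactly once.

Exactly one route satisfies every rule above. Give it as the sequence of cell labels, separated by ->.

Need to visit all 14 open cells exactly once, starting at (2,3) and ending at (1,1).
Cell (1,3) has only two open neighbours ((2,3) and (1,2)), so the path must pass straight through it: one of those is the cell it's entered from and the other is where it exits.
Route from (2,3): up to (1,3), left to (1,2), 2× down (reaching (3,2)), right to (3,3), 2× down (reaching (5,3)), left to (5,2), up to (4,2), left to (4,1), 3× up (reaching (1,1)) — 13 moves in all.
Check: all 14 open cells covered.

(2,3) -> (1,3) -> (1,2) -> (2,2) -> (3,2) -> (3,3) -> (4,3) -> (5,3) -> (5,2) -> (4,2) -> (4,1) -> (3,1) -> (2,1) -> (1,1)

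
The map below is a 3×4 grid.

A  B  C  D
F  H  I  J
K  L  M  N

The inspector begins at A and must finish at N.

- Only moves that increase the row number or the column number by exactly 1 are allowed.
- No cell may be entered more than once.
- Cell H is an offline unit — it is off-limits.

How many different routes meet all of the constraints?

4

A right/down-only route from A to N makes exactly 2 down-moves and 3 right-moves in some order.
With no other constraints that would be C(5,2) = 10 routes.
Subtract routes through each blocked cell (inclusion–exclusion for overlaps): − through H: 6 → 4.
That gives 4 routes.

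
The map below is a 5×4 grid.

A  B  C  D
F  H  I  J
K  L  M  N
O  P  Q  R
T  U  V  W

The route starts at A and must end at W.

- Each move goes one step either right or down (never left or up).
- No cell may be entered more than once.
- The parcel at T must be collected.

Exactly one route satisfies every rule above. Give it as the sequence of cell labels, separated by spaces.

A F K O T U V W

Moves only go right or down, so the column and row indices never decrease.
Route from A: 4× down (reaching T), 3× right (reaching W) — 7 moves in all.
Check: all required cells visited.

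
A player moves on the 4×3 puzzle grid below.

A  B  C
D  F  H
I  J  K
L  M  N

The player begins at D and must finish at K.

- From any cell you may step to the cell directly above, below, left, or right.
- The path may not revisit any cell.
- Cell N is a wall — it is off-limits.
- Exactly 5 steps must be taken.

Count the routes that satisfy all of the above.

Need simple routes of exactly 5 moves from D to K (Manhattan distance 3, so 1 moves are spent on a detour and 1 undoing it).
Enumerating: D A B F J K | D A B F H K | D A B C H K | D I L M J K | D I J F H K | D F B C H K.
That gives 6 routes.

6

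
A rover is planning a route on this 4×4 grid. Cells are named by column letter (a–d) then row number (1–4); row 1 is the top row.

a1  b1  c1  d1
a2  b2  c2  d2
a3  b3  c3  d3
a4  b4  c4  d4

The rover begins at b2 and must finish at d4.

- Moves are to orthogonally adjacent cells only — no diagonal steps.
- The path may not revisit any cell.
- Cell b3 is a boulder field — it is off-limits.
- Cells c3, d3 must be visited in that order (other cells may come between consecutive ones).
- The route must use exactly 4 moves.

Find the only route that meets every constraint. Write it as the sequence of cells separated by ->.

b2 -> c2 -> c3 -> d3 -> d4

The waypoints must appear in the order c3, d3, with no cell reused.
Route from b2: right 1 to c2, down 1 to c3, right 1 to d3, down 1 to d4 — 4 moves in all.
Check: order respected (c3 at step 2, d3 at step 3); 4 moves as required.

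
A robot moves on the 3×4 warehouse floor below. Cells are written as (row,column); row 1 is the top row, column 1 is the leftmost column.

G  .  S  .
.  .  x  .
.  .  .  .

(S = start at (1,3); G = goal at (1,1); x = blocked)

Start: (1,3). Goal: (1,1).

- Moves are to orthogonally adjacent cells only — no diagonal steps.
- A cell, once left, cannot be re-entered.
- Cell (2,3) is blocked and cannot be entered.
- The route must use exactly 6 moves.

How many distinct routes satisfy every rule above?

1

Need simple routes of exactly 6 moves from (1,3) to (1,1) (Manhattan distance 2, so 2 moves are spent on a detour and 2 undoing it).
Enumerating: (1,3) (1,2) (2,2) (3,2) (3,1) (2,1) (1,1).
That gives 1 route.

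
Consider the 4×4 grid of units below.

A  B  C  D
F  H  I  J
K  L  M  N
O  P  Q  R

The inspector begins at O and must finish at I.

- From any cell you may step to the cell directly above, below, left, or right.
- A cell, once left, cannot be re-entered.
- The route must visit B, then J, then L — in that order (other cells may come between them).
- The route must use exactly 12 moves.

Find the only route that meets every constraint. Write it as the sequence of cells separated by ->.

O -> K -> F -> A -> B -> C -> D -> J -> N -> M -> L -> H -> I

The waypoints must appear in the order B, J, L, with no cell reused.
Route from O: up 3 to A, right 3 to D, down 2 to N, left 2 to L, up 1 to H, right 1 to I — 12 moves in all.
Check: order respected (B at step 4, J at step 7, L at step 10); 12 moves as required.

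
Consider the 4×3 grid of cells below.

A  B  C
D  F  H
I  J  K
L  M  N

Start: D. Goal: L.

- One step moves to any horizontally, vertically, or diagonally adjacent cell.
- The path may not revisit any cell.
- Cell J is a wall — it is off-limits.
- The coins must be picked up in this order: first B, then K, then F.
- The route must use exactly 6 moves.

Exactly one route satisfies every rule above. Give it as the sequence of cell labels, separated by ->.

The waypoints must appear in the order B, K, F, with no cell reused.
Route from D: up-right 1 to B, down-right 1 to H, down 1 to K, up-left 1 to F, down-left 1 to I, down 1 to L — 6 moves in all.
Check: order respected (B at step 1, K at step 3, F at step 4); 6 moves as required.

D -> B -> H -> K -> F -> I -> L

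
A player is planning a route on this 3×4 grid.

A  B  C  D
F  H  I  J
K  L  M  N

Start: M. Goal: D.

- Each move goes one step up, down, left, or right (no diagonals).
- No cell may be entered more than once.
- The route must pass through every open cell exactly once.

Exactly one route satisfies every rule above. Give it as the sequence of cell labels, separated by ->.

Need to visit all 12 open cells exactly once, starting at M and ending at D.
Route from M: right to N, up to J, 2× left (reaching H), down to L, left to K, 2× up (reaching A), 3× right (reaching D) — 11 moves in all.
Check: all 12 open cells covered.

M -> N -> J -> I -> H -> L -> K -> F -> A -> B -> C -> D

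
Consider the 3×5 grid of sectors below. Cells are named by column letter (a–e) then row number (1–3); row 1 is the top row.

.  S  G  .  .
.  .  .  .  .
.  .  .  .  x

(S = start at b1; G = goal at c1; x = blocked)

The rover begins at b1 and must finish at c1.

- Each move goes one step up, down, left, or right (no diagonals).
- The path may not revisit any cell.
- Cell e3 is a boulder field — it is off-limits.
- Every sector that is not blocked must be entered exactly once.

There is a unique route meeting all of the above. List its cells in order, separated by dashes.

b1 - a1 - a2 - a3 - b3 - b2 - c2 - c3 - d3 - d2 - e2 - e1 - d1 - c1

Need to visit all 14 open cells exactly once, starting at b1 and ending at c1.
Cell a1 has only two open neighbours (a2 and b1), so the path must pass straight through it: one of those is the cell it's entered from and the other is where it exits.
Route from b1: left 1 to a1, down 2 to a3, right 1 to b3, up 1 to b2, right 1 to c2, down 1 to c3, right 1 to d3, up 1 to d2, right 1 to e2, up 1 to e1, left 2 to c1 — 13 moves in all.
Check: all 14 open cells covered.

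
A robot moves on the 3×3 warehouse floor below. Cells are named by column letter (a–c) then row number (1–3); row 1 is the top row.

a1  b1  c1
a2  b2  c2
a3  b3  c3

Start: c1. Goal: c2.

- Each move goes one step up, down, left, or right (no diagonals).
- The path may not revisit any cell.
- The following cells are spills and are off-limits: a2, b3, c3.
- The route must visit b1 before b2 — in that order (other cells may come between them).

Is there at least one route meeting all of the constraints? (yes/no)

yes

One route that works: c1 → b1 → b2 → c2.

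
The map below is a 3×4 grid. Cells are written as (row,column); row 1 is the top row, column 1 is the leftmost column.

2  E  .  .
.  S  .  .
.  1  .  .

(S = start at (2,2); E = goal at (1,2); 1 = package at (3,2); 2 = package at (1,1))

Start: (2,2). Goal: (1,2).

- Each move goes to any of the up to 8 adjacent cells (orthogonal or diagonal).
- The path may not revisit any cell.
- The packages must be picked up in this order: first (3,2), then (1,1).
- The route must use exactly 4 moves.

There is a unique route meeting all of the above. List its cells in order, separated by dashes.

The waypoints must appear in the order (3,2), (1,1), with no cell reused.
Route from (2,2): down 1 to (3,2), up-left 1 to (2,1), up 1 to (1,1), right 1 to (1,2) — 4 moves in all.
Check: order respected (1 at step 1, 2 at step 3); 4 moves as required.

(2,2) - (3,2) - (2,1) - (1,1) - (1,2)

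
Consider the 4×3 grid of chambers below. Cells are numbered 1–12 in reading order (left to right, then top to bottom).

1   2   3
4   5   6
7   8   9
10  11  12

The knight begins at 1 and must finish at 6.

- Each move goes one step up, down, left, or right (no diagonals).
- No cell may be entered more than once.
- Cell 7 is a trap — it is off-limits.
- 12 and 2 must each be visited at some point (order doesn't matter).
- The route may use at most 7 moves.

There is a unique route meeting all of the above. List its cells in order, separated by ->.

1 -> 2 -> 5 -> 8 -> 11 -> 12 -> 9 -> 6

The budget equals the shortest possible length, so every move has to be on a shortest route through the required cells.
Route from 1: right to 2, 3× down (reaching 11), right to 12, 2× up (reaching 6) — 7 moves in all.
Check: all required cells visited; 7 ≤ 7 moves.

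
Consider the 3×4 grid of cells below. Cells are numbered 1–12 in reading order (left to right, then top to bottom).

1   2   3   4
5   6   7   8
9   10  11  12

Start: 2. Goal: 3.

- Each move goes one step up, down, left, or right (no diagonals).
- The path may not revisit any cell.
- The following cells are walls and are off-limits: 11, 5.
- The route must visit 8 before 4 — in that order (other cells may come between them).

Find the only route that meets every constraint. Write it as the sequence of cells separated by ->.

The waypoints must appear in the order 8, 4, with no cell reused.
Route from 2: down 1 to 6, right 2 to 8, up 1 to 4, left 1 to 3 — 5 moves in all.
Check: order respected (8 at step 3, 4 at step 4).

2 -> 6 -> 7 -> 8 -> 4 -> 3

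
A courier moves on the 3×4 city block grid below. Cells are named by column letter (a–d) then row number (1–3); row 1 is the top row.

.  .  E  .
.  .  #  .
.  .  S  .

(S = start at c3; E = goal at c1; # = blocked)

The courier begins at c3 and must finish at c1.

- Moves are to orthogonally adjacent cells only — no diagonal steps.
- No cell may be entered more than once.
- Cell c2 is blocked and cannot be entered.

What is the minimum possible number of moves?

The Manhattan distance from c3 to c1 is |3−1| + |3−3| = 2, so at least 2 moves are needed.
That bound ignores the blocked cells. Measuring each leg by the fewest moves that actually steer around them (c3→c1: 4) raises the lower bound to 4.
A route of 4 moves exists: c3 → b3 → b2 → b1 → c1.
Since 4 matches that lower bound, it is optimal.

4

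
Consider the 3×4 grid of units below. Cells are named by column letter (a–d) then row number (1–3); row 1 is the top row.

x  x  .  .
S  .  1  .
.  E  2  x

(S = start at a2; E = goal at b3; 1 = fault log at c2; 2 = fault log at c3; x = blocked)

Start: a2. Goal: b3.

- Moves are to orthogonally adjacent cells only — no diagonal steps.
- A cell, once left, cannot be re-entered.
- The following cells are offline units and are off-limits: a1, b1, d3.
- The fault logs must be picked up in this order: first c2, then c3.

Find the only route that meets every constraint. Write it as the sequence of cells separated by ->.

The waypoints must appear in the order c2, c3, with no cell reused.
Route from a2: 2× right (reaching c2), down to c3, left to b3 — 4 moves in all.
Check: order respected (1 at step 2, 2 at step 3).

a2 -> b2 -> c2 -> c3 -> b3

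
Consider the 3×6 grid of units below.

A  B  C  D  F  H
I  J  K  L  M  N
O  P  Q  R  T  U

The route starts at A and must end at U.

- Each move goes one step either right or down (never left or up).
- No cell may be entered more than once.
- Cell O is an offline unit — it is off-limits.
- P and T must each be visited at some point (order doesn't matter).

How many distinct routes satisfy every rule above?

2

A right/down-only route from A to U makes exactly 2 down-moves and 5 right-moves in some order.
With no other constraints that would be C(7,2) = 21 routes.
A monotone route can only reach the required cells in the order P, T, so split there and multiply the segment counts (each segment already excludes blocked cells): A→P: 2; P→T: 1; T→U: 1; product = 2.
That gives 2 routes.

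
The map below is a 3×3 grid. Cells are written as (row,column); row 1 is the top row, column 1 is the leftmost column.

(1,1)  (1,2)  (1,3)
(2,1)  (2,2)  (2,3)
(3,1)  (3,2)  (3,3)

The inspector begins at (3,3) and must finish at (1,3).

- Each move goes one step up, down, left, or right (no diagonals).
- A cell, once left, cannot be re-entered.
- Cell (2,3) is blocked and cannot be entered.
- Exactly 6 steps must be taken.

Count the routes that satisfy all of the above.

3

Need simple routes of exactly 6 moves from (3,3) to (1,3) (Manhattan distance 2, so 2 moves are spent on a detour and 2 undoing it).
Enumerating: (3,3) (3,2) (2,2) (2,1) (1,1) (1,2) (1,3) | (3,3) (3,2) (3,1) (2,1) (1,1) (1,2) (1,3) | (3,3) (3,2) (3,1) (2,1) (2,2) (1,2) (1,3).
That gives 3 routes.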